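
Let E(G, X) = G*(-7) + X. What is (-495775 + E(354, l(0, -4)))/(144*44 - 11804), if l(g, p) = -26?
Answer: 498279/5468 ≈ 91.126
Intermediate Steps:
E(G, X) = X - 7*G (E(G, X) = -7*G + X = X - 7*G)
(-495775 + E(354, l(0, -4)))/(144*44 - 11804) = (-495775 + (-26 - 7*354))/(144*44 - 11804) = (-495775 + (-26 - 2478))/(6336 - 11804) = (-495775 - 2504)/(-5468) = -498279*(-1/5468) = 498279/5468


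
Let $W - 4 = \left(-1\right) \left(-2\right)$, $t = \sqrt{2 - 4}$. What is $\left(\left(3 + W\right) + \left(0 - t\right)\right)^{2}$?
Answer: $\left(9 - i \sqrt{2}\right)^{2} \approx 79.0 - 25.456 i$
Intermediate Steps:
$t = i \sqrt{2}$ ($t = \sqrt{-2} = i \sqrt{2} \approx 1.4142 i$)
$W = 6$ ($W = 4 - -2 = 4 + 2 = 6$)
$\left(\left(3 + W\right) + \left(0 - t\right)\right)^{2} = \left(\left(3 + 6\right) + \left(0 - i \sqrt{2}\right)\right)^{2} = \left(9 + \left(0 - i \sqrt{2}\right)\right)^{2} = \left(9 - i \sqrt{2}\right)^{2}$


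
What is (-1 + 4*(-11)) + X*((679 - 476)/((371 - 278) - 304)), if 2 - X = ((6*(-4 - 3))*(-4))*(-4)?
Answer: -146317/211 ≈ -693.45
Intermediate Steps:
X = 674 (X = 2 - (6*(-4 - 3))*(-4)*(-4) = 2 - (6*(-7))*(-4)*(-4) = 2 - (-42*(-4))*(-4) = 2 - 168*(-4) = 2 - 1*(-672) = 2 + 672 = 674)
(-1 + 4*(-11)) + X*((679 - 476)/((371 - 278) - 304)) = (-1 + 4*(-11)) + 674*((679 - 476)/((371 - 278) - 304)) = (-1 - 44) + 674*(203/(93 - 304)) = -45 + 674*(203/(-211)) = -45 + 674*(203*(-1/211)) = -45 + 674*(-203/211) = -45 - 136822/211 = -146317/211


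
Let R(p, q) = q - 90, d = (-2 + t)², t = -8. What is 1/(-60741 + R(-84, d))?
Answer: -1/60731 ≈ -1.6466e-5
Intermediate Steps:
d = 100 (d = (-2 - 8)² = (-10)² = 100)
R(p, q) = -90 + q
1/(-60741 + R(-84, d)) = 1/(-60741 + (-90 + 100)) = 1/(-60741 + 10) = 1/(-60731) = -1/60731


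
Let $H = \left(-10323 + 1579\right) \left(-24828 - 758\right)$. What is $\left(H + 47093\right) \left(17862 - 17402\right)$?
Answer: $102934695420$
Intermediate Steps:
$H = 223723984$ ($H = \left(-8744\right) \left(-25586\right) = 223723984$)
$\left(H + 47093\right) \left(17862 - 17402\right) = \left(223723984 + 47093\right) \left(17862 - 17402\right) = 223771077 \cdot 460 = 102934695420$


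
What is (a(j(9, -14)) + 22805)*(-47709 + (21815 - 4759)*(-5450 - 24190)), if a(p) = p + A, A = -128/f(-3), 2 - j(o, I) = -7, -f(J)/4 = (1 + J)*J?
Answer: -11537170809814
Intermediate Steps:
f(J) = -4*J*(1 + J) (f(J) = -4*(1 + J)*J = -4*J*(1 + J))
j(o, I) = 9 (j(o, I) = 2 - 1*(-7) = 2 + 7 = 9)
A = 16/3 (A = -128*1/(12*(1 - 3)) = -128/((-4*(-3)*(-2))) = -128/(-24) = -128*(-1/24) = 16/3 ≈ 5.3333)
a(p) = 16/3 + p (a(p) = p + 16/3 = 16/3 + p)
(a(j(9, -14)) + 22805)*(-47709 + (21815 - 4759)*(-5450 - 24190)) = ((16/3 + 9) + 22805)*(-47709 + (21815 - 4759)*(-5450 - 24190)) = (43/3 + 22805)*(-47709 + 17056*(-29640)) = 68458*(-47709 - 505539840)/3 = (68458/3)*(-505587549) = -11537170809814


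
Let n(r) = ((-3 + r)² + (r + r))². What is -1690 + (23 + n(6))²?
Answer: 213606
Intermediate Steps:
n(r) = ((-3 + r)² + 2*r)²
-1690 + (23 + n(6))² = -1690 + (23 + ((-3 + 6)² + 2*6)²)² = -1690 + (23 + (3² + 12)²)² = -1690 + (23 + (9 + 12)²)² = -1690 + (23 + 21²)² = -1690 + (23 + 441)² = -1690 + 464² = -1690 + 215296 = 213606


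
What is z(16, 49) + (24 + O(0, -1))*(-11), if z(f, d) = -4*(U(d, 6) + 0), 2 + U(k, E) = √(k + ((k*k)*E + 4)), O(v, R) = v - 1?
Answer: -245 - 4*√14459 ≈ -725.98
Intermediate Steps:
O(v, R) = -1 + v
U(k, E) = -2 + √(4 + k + E*k²) (U(k, E) = -2 + √(k + ((k*k)*E + 4)) = -2 + √(k + (k²*E + 4)) = -2 + √(k + (E*k² + 4)) = -2 + √(k + (4 + E*k²)) = -2 + √(4 + k + E*k²))
z(f, d) = 8 - 4*√(4 + d + 6*d²) (z(f, d) = -4*((-2 + √(4 + d + 6*d²)) + 0) = -4*(-2 + √(4 + d + 6*d²)) = 8 - 4*√(4 + d + 6*d²))
z(16, 49) + (24 + O(0, -1))*(-11) = (8 - 4*√(4 + 49 + 6*49²)) + (24 + (-1 + 0))*(-11) = (8 - 4*√(4 + 49 + 6*2401)) + (24 - 1)*(-11) = (8 - 4*√(4 + 49 + 14406)) + 23*(-11) = (8 - 4*√14459) - 253 = -245 - 4*√14459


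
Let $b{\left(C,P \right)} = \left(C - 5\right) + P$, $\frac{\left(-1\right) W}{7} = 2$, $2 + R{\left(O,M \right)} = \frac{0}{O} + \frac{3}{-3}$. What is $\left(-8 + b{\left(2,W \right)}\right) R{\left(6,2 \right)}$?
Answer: $75$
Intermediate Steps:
$R{\left(O,M \right)} = -3$ ($R{\left(O,M \right)} = -2 + \left(\frac{0}{O} + \frac{3}{-3}\right) = -2 + \left(0 + 3 \left(- \frac{1}{3}\right)\right) = -2 + \left(0 - 1\right) = -2 - 1 = -3$)
$W = -14$ ($W = \left(-7\right) 2 = -14$)
$b{\left(C,P \right)} = -5 + C + P$ ($b{\left(C,P \right)} = \left(-5 + C\right) + P = -5 + C + P$)
$\left(-8 + b{\left(2,W \right)}\right) R{\left(6,2 \right)} = \left(-8 - 17\right) \left(-3\right) = \left(-25\right) \left(-3\right) = 75$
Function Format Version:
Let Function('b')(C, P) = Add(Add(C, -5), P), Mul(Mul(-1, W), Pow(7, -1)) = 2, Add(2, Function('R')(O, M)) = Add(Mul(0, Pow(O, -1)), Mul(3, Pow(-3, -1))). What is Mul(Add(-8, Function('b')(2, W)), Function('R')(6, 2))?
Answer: 75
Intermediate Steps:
Function('R')(O, M) = -3 (Function('R')(O, M) = Add(-2, Add(Mul(0, Pow(O, -1)), Mul(3, Pow(-3, -1)))) = Add(-2, Add(0, Mul(3, Rational(-1, 3)))) = Add(-2, Add(0, -1)) = Add(-2, -1) = -3)
W = -14 (W = Mul(-7, 2) = -14)
Function('b')(C, P) = Add(-5, C, P) (Function('b')(C, P) = Add(Add(-5, C), P) = Add(-5, C, P))
Mul(Add(-8, Function('b')(2, W)), Function('R')(6, 2)) = Mul(Add(-8, Add(-5, 2, -14)), -3) = Mul(Add(-8, -17), -3) = Mul(-25, -3) = 75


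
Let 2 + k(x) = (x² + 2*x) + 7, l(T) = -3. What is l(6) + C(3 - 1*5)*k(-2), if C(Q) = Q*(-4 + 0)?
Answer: 37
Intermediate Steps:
k(x) = 5 + x² + 2*x (k(x) = -2 + ((x² + 2*x) + 7) = -2 + (7 + x² + 2*x) = 5 + x² + 2*x)
C(Q) = -4*Q (C(Q) = Q*(-4) = -4*Q)
l(6) + C(3 - 1*5)*k(-2) = -3 + (-4*(3 - 1*5))*(5 + (-2)² + 2*(-2)) = -3 + (-4*(3 - 5))*(5 + 4 - 4) = -3 - 4*(-2)*5 = -3 + 8*5 = -3 + 40 = 37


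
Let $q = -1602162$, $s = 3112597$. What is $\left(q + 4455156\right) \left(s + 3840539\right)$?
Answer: $19837255289184$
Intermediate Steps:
$\left(q + 4455156\right) \left(s + 3840539\right) = \left(-1602162 + 4455156\right) \left(3112597 + 3840539\right) = 2852994 \cdot 6953136 = 19837255289184$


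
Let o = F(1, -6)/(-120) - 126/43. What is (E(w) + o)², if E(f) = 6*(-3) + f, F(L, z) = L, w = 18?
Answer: 229916569/26625600 ≈ 8.6352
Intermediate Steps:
E(f) = -18 + f
o = -15163/5160 (o = 1/(-120) - 126/43 = 1*(-1/120) - 126*1/43 = -1/120 - 126/43 = -15163/5160 ≈ -2.9386)
(E(w) + o)² = ((-18 + 18) - 15163/5160)² = (0 - 15163/5160)² = (-15163/5160)² = 229916569/26625600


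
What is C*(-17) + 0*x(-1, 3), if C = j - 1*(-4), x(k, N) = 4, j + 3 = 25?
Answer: -442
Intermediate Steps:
j = 22 (j = -3 + 25 = 22)
C = 26 (C = 22 - 1*(-4) = 22 + 4 = 26)
C*(-17) + 0*x(-1, 3) = 26*(-17) + 0*4 = -442 + 0 = -442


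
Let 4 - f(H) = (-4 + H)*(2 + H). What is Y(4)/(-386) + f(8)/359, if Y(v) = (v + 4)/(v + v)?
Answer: -14255/138574 ≈ -0.10287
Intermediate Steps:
f(H) = 4 - (-4 + H)*(2 + H)
Y(v) = (4 + v)/(2*v) (Y(v) = (4 + v)/((2*v)) = (4 + v)*(1/(2*v)) = (4 + v)/(2*v))
Y(4)/(-386) + f(8)/359 = ((½)*(4 + 4)/4)/(-386) + (12 - 1*8² + 2*8)/359 = ((½)*(¼)*8)*(-1/386) + (12 - 1*64 + 16)*(1/359) = 1*(-1/386) + (12 - 64 + 16)*(1/359) = -1/386 - 36*1/359 = -1/386 - 36/359 = -14255/138574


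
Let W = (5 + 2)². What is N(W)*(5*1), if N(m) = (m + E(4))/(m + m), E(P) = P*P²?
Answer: 565/98 ≈ 5.7653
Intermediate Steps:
E(P) = P³
W = 49 (W = 7² = 49)
N(m) = (64 + m)/(2*m) (N(m) = (m + 4³)/(m + m) = (m + 64)/((2*m)) = (64 + m)*(1/(2*m)) = (64 + m)/(2*m))
N(W)*(5*1) = ((½)*(64 + 49)/49)*(5*1) = ((½)*(1/49)*113)*5 = (113/98)*5 = 565/98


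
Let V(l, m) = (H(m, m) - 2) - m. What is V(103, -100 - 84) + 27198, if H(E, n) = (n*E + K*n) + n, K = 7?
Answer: 59764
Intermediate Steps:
H(E, n) = 8*n + E*n (H(E, n) = (n*E + 7*n) + n = (E*n + 7*n) + n = (7*n + E*n) + n = 8*n + E*n)
V(l, m) = -2 - m + m*(8 + m) (V(l, m) = (m*(8 + m) - 2) - m = (-2 + m*(8 + m)) - m = -2 - m + m*(8 + m))
V(103, -100 - 84) + 27198 = (-2 - (-100 - 84) + (-100 - 84)*(8 + (-100 - 84))) + 27198 = (-2 - 1*(-184) - 184*(8 - 184)) + 27198 = (-2 + 184 - 184*(-176)) + 27198 = (-2 + 184 + 32384) + 27198 = 32566 + 27198 = 59764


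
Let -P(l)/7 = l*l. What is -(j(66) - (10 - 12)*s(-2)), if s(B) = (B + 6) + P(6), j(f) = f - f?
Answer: 496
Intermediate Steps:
j(f) = 0
P(l) = -7*l**2 (P(l) = -7*l*l = -7*l**2)
s(B) = -246 + B (s(B) = (B + 6) - 7*6**2 = (6 + B) - 7*36 = (6 + B) - 252 = -246 + B)
-(j(66) - (10 - 12)*s(-2)) = -(0 - (10 - 12)*(-246 - 2)) = -(0 - (-2)*(-248)) = -(0 - 1*496) = -(0 - 496) = -1*(-496) = 496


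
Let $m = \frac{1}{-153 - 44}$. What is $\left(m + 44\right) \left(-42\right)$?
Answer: $- \frac{364014}{197} \approx -1847.8$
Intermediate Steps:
$m = - \frac{1}{197}$ ($m = \frac{1}{-197} = - \frac{1}{197} \approx -0.0050761$)
$\left(m + 44\right) \left(-42\right) = \left(- \frac{1}{197} + 44\right) \left(-42\right) = \frac{8667}{197} \left(-42\right) = - \frac{364014}{197}$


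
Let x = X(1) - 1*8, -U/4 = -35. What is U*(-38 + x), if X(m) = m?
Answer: -6300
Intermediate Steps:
U = 140 (U = -4*(-35) = 140)
x = -7 (x = 1 - 1*8 = 1 - 8 = -7)
U*(-38 + x) = 140*(-38 - 7) = 140*(-45) = -6300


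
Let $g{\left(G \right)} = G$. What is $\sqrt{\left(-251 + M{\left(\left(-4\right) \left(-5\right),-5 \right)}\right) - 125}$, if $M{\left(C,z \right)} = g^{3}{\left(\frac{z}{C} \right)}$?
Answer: $\frac{i \sqrt{24065}}{8} \approx 19.391 i$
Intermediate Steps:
$M{\left(C,z \right)} = \frac{z^{3}}{C^{3}}$ ($M{\left(C,z \right)} = \left(\frac{z}{C}\right)^{3} = \frac{z^{3}}{C^{3}}$)
$\sqrt{\left(-251 + M{\left(\left(-4\right) \left(-5\right),-5 \right)}\right) - 125} = \sqrt{\left(-251 + \frac{\left(-5\right)^{3}}{8000}\right) - 125} = \sqrt{\left(-251 + \frac{1}{8000} \left(-125\right)\right) - 125} = \sqrt{\left(-251 - \frac{1}{64}\right) - 125} = \sqrt{- \frac{16065}{64} - 125} = \sqrt{- \frac{24065}{64}} = \frac{i \sqrt{24065}}{8}$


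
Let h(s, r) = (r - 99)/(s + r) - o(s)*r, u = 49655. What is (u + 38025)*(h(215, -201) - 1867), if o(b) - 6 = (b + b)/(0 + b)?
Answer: -172115840/7 ≈ -2.4588e+7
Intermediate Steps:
o(b) = 8 (o(b) = 6 + (b + b)/(0 + b) = 6 + (2*b)/b = 6 + 2 = 8)
h(s, r) = -8*r + (-99 + r)/(r + s) (h(s, r) = (r - 99)/(s + r) - 8*r = (-99 + r)/(r + s) - 8*r = -8*r + (-99 + r)/(r + s))
(u + 38025)*(h(215, -201) - 1867) = (49655 + 38025)*((-99 - 201 - 8*(-201)² - 8*(-201)*215)/(-201 + 215) - 1867) = 87680*((-99 - 201 - 8*40401 + 345720)/14 - 1867) = 87680*((-99 - 201 - 323208 + 345720)/14 - 1867) = 87680*((1/14)*22212 - 1867) = 87680*(11106/7 - 1867) = 87680*(-1963/7) = -172115840/7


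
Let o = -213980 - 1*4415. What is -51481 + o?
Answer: -269876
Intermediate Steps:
o = -218395 (o = -213980 - 4415 = -218395)
-51481 + o = -51481 - 218395 = -269876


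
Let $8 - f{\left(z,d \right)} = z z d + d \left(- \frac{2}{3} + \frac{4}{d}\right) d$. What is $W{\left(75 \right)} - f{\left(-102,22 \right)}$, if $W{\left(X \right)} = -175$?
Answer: $\frac{685411}{3} \approx 2.2847 \cdot 10^{5}$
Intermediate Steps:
$f{\left(z,d \right)} = 8 - d z^{2} - d^{2} \left(- \frac{2}{3} + \frac{4}{d}\right)$ ($f{\left(z,d \right)} = 8 - \left(z z d + d \left(- \frac{2}{3} + \frac{4}{d}\right) d\right) = 8 - \left(z^{2} d + d \left(\left(-2\right) \frac{1}{3} + \frac{4}{d}\right) d\right) = 8 - \left(d z^{2} + d \left(- \frac{2}{3} + \frac{4}{d}\right) d\right) = 8 - \left(d z^{2} + d^{2} \left(- \frac{2}{3} + \frac{4}{d}\right)\right) = 8 - d z^{2} - d^{2} \left(- \frac{2}{3} + \frac{4}{d}\right)$)
$W{\left(75 \right)} - f{\left(-102,22 \right)} = -175 - \left(8 - 88 + \frac{2 \cdot 22^{2}}{3} - 22 \left(-102\right)^{2}\right) = -175 - \left(8 - 88 + \frac{2}{3} \cdot 484 - 22 \cdot 10404\right) = -175 - \left(8 - 88 + \frac{968}{3} - 228888\right) = -175 - - \frac{685936}{3} = -175 + \frac{685936}{3} = \frac{685411}{3}$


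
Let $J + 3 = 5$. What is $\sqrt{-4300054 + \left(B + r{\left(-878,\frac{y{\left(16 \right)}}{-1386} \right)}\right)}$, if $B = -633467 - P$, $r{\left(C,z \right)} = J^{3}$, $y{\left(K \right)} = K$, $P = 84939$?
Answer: $2 i \sqrt{1254613} \approx 2240.2 i$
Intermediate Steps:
$J = 2$ ($J = -3 + 5 = 2$)
$r{\left(C,z \right)} = 8$ ($r{\left(C,z \right)} = 2^{3} = 8$)
$B = -718406$ ($B = -633467 - 84939 = -718406$)
$\sqrt{-4300054 + \left(B + r{\left(-878,\frac{y{\left(16 \right)}}{-1386} \right)}\right)} = \sqrt{-4300054 + \left(-718406 + 8\right)} = \sqrt{-4300054 - 718398} = \sqrt{-5018452} = 2 i \sqrt{1254613}$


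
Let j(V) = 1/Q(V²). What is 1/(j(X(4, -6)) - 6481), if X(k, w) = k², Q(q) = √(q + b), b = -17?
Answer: -1548959/10038803278 - √239/10038803278 ≈ -0.00015430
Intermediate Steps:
Q(q) = √(-17 + q) (Q(q) = √(q - 17) = √(-17 + q))
j(V) = (-17 + V²)^(-½) (j(V) = 1/(√(-17 + V²)) = (-17 + V²)^(-½))
1/(j(X(4, -6)) - 6481) = 1/((-17 + (4²)²)^(-½) - 6481) = 1/((-17 + 16²)^(-½) - 6481) = 1/((-17 + 256)^(-½) - 6481) = 1/(239^(-½) - 6481) = 1/(√239/239 - 6481) = 1/(-6481 + √239/239)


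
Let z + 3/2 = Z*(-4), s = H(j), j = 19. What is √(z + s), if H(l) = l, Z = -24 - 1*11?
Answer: 3*√70/2 ≈ 12.550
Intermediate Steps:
Z = -35 (Z = -24 - 11 = -35)
s = 19
z = 277/2 (z = -3/2 - 35*(-4) = -3/2 + 140 = 277/2 ≈ 138.50)
√(z + s) = √(277/2 + 19) = √(315/2) = 3*√70/2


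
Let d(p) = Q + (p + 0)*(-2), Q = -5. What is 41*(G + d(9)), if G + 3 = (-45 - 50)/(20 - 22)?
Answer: 1763/2 ≈ 881.50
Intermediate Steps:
d(p) = -5 - 2*p (d(p) = -5 + (p + 0)*(-2) = -5 + p*(-2) = -5 - 2*p)
G = 89/2 (G = -3 + (-45 - 50)/(20 - 22) = -3 - 95/(-2) = -3 - 95*(-½) = -3 + 95/2 = 89/2 ≈ 44.500)
41*(G + d(9)) = 41*(89/2 + (-5 - 2*9)) = 41*(89/2 + (-5 - 18)) = 41*(89/2 - 23) = 41*(43/2) = 1763/2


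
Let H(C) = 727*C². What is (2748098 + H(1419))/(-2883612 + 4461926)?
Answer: 1466606945/1578314 ≈ 929.22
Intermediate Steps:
(2748098 + H(1419))/(-2883612 + 4461926) = (2748098 + 727*1419²)/(-2883612 + 4461926) = (2748098 + 727*2013561)/1578314 = (2748098 + 1463858847)*(1/1578314) = 1466606945*(1/1578314) = 1466606945/1578314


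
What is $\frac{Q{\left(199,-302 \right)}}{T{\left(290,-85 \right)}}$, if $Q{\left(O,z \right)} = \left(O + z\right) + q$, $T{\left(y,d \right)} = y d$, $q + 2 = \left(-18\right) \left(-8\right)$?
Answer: $- \frac{39}{24650} \approx -0.0015821$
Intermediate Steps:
$q = 142$ ($q = -2 - -144 = -2 + 144 = 142$)
$T{\left(y,d \right)} = d y$
$Q{\left(O,z \right)} = 142 + O + z$ ($Q{\left(O,z \right)} = \left(O + z\right) + 142 = 142 + O + z$)
$\frac{Q{\left(199,-302 \right)}}{T{\left(290,-85 \right)}} = \frac{142 + 199 - 302}{\left(-85\right) 290} = \frac{39}{-24650} = 39 \left(- \frac{1}{24650}\right) = - \frac{39}{24650}$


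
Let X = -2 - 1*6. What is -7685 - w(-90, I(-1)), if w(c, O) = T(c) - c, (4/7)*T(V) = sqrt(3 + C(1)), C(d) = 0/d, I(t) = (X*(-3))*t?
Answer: -7775 - 7*sqrt(3)/4 ≈ -7778.0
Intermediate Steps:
X = -8 (X = -2 - 6 = -8)
I(t) = 24*t (I(t) = (-8*(-3))*t = 24*t)
C(d) = 0
T(V) = 7*sqrt(3)/4 (T(V) = 7*sqrt(3 + 0)/4 = 7*sqrt(3)/4)
w(c, O) = -c + 7*sqrt(3)/4 (w(c, O) = 7*sqrt(3)/4 - c = -c + 7*sqrt(3)/4)
-7685 - w(-90, I(-1)) = -7685 - (-1*(-90) + 7*sqrt(3)/4) = -7685 - (90 + 7*sqrt(3)/4) = -7685 + (-90 - 7*sqrt(3)/4) = -7775 - 7*sqrt(3)/4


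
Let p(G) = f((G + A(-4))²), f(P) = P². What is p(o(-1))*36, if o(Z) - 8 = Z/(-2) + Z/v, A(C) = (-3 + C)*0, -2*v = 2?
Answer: 1172889/4 ≈ 2.9322e+5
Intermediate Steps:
v = -1 (v = -½*2 = -1)
A(C) = 0
o(Z) = 8 - 3*Z/2 (o(Z) = 8 + (Z/(-2) + Z/(-1)) = 8 + (Z*(-½) + Z*(-1)) = 8 + (-Z/2 - Z) = 8 - 3*Z/2)
p(G) = G⁴ (p(G) = ((G + 0)²)² = (G²)² = G⁴)
p(o(-1))*36 = (8 - 3/2*(-1))⁴*36 = (8 + 3/2)⁴*36 = (19/2)⁴*36 = (130321/16)*36 = 1172889/4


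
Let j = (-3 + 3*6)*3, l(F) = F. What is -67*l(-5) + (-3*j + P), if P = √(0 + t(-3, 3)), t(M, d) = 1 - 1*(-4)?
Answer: 200 + √5 ≈ 202.24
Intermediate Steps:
t(M, d) = 5 (t(M, d) = 1 + 4 = 5)
P = √5 (P = √(0 + 5) = √5 ≈ 2.2361)
j = 45 (j = (-3 + 18)*3 = 15*3 = 45)
-67*l(-5) + (-3*j + P) = -67*(-5) + (-3*45 + √5) = 335 + (-135 + √5) = 200 + √5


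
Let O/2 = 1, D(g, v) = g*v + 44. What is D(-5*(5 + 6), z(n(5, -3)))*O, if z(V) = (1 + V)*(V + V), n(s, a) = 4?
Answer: -4312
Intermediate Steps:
z(V) = 2*V*(1 + V) (z(V) = (1 + V)*(2*V) = 2*V*(1 + V))
D(g, v) = 44 + g*v
O = 2 (O = 2*1 = 2)
D(-5*(5 + 6), z(n(5, -3)))*O = (44 + (-5*(5 + 6))*(2*4*(1 + 4)))*2 = (44 + (-5*11)*(2*4*5))*2 = (44 - 55*40)*2 = (44 - 2200)*2 = -2156*2 = -4312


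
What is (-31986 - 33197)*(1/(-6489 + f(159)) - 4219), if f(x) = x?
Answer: 1740794862593/6330 ≈ 2.7501e+8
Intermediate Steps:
(-31986 - 33197)*(1/(-6489 + f(159)) - 4219) = (-31986 - 33197)*(1/(-6489 + 159) - 4219) = -65183*(1/(-6330) - 4219) = -65183*(-1/6330 - 4219) = -65183*(-26706271/6330) = 1740794862593/6330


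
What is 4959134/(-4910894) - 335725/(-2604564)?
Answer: -5633835999713/6395368860108 ≈ -0.88092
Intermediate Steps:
4959134/(-4910894) - 335725/(-2604564) = 4959134*(-1/4910894) - 335725*(-1/2604564) = -2479567/2455447 + 335725/2604564 = -5633835999713/6395368860108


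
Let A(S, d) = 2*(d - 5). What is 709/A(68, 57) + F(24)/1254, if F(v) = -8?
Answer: 444127/65208 ≈ 6.8109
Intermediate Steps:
A(S, d) = -10 + 2*d (A(S, d) = 2*(-5 + d) = -10 + 2*d)
709/A(68, 57) + F(24)/1254 = 709/(-10 + 2*57) - 8/1254 = 709/(-10 + 114) - 8*1/1254 = 709/104 - 4/627 = 444127/65208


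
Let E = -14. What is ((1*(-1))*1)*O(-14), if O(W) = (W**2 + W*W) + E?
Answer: -378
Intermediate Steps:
O(W) = -14 + 2*W**2 (O(W) = (W**2 + W*W) - 14 = (W**2 + W**2) - 14 = 2*W**2 - 14 = -14 + 2*W**2)
((1*(-1))*1)*O(-14) = ((1*(-1))*1)*(-14 + 2*(-14)**2) = (-1*1)*(-14 + 2*196) = -(-14 + 392) = -1*378 = -378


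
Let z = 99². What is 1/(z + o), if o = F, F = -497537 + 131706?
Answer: -1/356030 ≈ -2.8088e-6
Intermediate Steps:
z = 9801
F = -365831
o = -365831
1/(z + o) = 1/(9801 - 365831) = 1/(-356030) = -1/356030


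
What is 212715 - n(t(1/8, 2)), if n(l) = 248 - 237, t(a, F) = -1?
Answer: 212704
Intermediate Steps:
n(l) = 11
212715 - n(t(1/8, 2)) = 212715 - 1*11 = 212715 - 11 = 212704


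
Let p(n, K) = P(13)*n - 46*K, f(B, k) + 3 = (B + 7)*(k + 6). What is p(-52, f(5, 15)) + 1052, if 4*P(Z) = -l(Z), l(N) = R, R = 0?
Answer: -10402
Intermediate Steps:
l(N) = 0
P(Z) = 0 (P(Z) = (-1*0)/4 = (¼)*0 = 0)
f(B, k) = -3 + (6 + k)*(7 + B) (f(B, k) = -3 + (B + 7)*(k + 6) = -3 + (7 + B)*(6 + k) = -3 + (6 + k)*(7 + B))
p(n, K) = -46*K (p(n, K) = 0*n - 46*K = 0 - 46*K = -46*K)
p(-52, f(5, 15)) + 1052 = -46*(39 + 6*5 + 7*15 + 5*15) + 1052 = -46*(39 + 30 + 105 + 75) + 1052 = -46*249 + 1052 = -11454 + 1052 = -10402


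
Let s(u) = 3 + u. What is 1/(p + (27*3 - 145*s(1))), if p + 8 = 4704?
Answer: 1/4197 ≈ 0.00023827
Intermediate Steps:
p = 4696 (p = -8 + 4704 = 4696)
1/(p + (27*3 - 145*s(1))) = 1/(4696 + (27*3 - 145*(3 + 1))) = 1/(4696 + (81 - 145*4)) = 1/(4696 + (81 - 580)) = 1/(4696 - 499) = 1/4197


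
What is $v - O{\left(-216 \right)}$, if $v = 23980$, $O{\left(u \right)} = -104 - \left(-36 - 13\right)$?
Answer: $24035$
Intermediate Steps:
$O{\left(u \right)} = -55$ ($O{\left(u \right)} = -104 - -49 = -104 + 49 = -55$)
$v - O{\left(-216 \right)} = 23980 - -55 = 23980 + 55 = 24035$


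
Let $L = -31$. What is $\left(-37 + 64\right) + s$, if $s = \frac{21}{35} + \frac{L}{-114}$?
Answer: $\frac{15887}{570} \approx 27.872$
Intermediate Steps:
$s = \frac{497}{570}$ ($s = \frac{21}{35} - \frac{31}{-114} = 21 \cdot \frac{1}{35} - - \frac{31}{114} = \frac{3}{5} + \frac{31}{114} = \frac{497}{570} \approx 0.87193$)
$\left(-37 + 64\right) + s = \left(-37 + 64\right) + \frac{497}{570} = 27 + \frac{497}{570} = \frac{15887}{570}$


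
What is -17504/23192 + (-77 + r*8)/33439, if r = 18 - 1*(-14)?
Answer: -72645611/96939661 ≈ -0.74939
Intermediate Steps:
r = 32 (r = 18 + 14 = 32)
-17504/23192 + (-77 + r*8)/33439 = -17504/23192 + (-77 + 32*8)/33439 = -17504*1/23192 + (-77 + 256)*(1/33439) = -2188/2899 + 179*(1/33439) = -2188/2899 + 179/33439 = -72645611/96939661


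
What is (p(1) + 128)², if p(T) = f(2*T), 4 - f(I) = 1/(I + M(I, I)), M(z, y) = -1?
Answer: 17161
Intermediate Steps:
f(I) = 4 - 1/(-1 + I) (f(I) = 4 - 1/(I - 1) = 4 - 1/(-1 + I))
p(T) = (-5 + 8*T)/(-1 + 2*T) (p(T) = (-5 + 4*(2*T))/(-1 + 2*T) = (-5 + 8*T)/(-1 + 2*T))
(p(1) + 128)² = ((-5 + 8*1)/(-1 + 2*1) + 128)² = ((-5 + 8)/(-1 + 2) + 128)² = (3/1 + 128)² = (1*3 + 128)² = (3 + 128)² = 131² = 17161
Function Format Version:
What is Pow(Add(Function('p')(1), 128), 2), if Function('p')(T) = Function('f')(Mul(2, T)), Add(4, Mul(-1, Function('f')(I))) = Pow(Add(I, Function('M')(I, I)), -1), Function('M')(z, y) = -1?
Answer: 17161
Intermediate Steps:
Function('f')(I) = Add(4, Mul(-1, Pow(Add(-1, I), -1))) (Function('f')(I) = Add(4, Mul(-1, Pow(Add(I, -1), -1))) = Add(4, Mul(-1, Pow(Add(-1, I), -1))))
Function('p')(T) = Mul(Pow(Add(-1, Mul(2, T)), -1), Add(-5, Mul(8, T))) (Function('p')(T) = Mul(Pow(Add(-1, Mul(2, T)), -1), Add(-5, Mul(4, Mul(2, T)))) = Mul(Pow(Add(-1, Mul(2, T)), -1), Add(-5, Mul(8, T))))
Pow(Add(Function('p')(1), 128), 2) = Pow(Add(Mul(Pow(Add(-1, Mul(2, 1)), -1), Add(-5, Mul(8, 1))), 128), 2) = Pow(Add(Mul(Pow(Add(-1, 2), -1), Add(-5, 8)), 128), 2) = Pow(Add(Mul(Pow(1, -1), 3), 128), 2) = Pow(Add(Mul(1, 3), 128), 2) = Pow(Add(3, 128), 2) = Pow(131, 2) = 17161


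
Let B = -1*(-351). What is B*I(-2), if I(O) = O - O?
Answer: 0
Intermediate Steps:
I(O) = 0
B = 351
B*I(-2) = 351*0 = 0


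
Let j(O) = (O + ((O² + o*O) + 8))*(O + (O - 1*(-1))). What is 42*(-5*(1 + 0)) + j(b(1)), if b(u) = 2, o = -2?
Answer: -160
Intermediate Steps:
j(O) = (1 + 2*O)*(8 + O² - O) (j(O) = (O + ((O² - 2*O) + 8))*(O + (O - 1*(-1))) = (O + (8 + O² - 2*O))*(O + (O + 1)) = (8 + O² - O)*(O + (1 + O)) = (8 + O² - O)*(1 + 2*O) = (1 + 2*O)*(8 + O² - O))
42*(-5*(1 + 0)) + j(b(1)) = 42*(-5*(1 + 0)) + (8 - 1*2² + 2*2³ + 15*2) = 42*(-5*1) + (8 - 1*4 + 2*8 + 30) = 42*(-5) + (8 - 4 + 16 + 30) = -210 + 50 = -160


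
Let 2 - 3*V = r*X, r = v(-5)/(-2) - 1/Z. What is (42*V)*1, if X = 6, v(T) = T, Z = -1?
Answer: -266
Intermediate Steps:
r = 7/2 (r = -5/(-2) - 1/(-1) = -5*(-½) - 1*(-1) = 5/2 + 1 = 7/2 ≈ 3.5000)
V = -19/3 (V = ⅔ - 7*6/6 = ⅔ - ⅓*21 = ⅔ - 7 = -19/3 ≈ -6.3333)
(42*V)*1 = (42*(-19/3))*1 = -266*1 = -266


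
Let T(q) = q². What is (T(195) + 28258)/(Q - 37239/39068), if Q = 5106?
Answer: 2589544244/199443969 ≈ 12.984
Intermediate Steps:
(T(195) + 28258)/(Q - 37239/39068) = (195² + 28258)/(5106 - 37239/39068) = (38025 + 28258)/(5106 - 37239*1/39068) = 66283/(5106 - 37239/39068) = 66283/(199443969/39068) = 66283*(39068/199443969) = 2589544244/199443969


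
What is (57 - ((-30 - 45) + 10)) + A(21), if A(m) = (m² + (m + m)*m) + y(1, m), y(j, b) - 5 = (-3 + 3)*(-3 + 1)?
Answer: 1450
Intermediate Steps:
y(j, b) = 5 (y(j, b) = 5 + (-3 + 3)*(-3 + 1) = 5 + 0*(-2) = 5 + 0 = 5)
A(m) = 5 + 3*m² (A(m) = (m² + (m + m)*m) + 5 = (m² + (2*m)*m) + 5 = (m² + 2*m²) + 5 = 3*m² + 5 = 5 + 3*m²)
(57 - ((-30 - 45) + 10)) + A(21) = (57 - ((-30 - 45) + 10)) + (5 + 3*21²) = (57 - (-75 + 10)) + (5 + 3*441) = (57 - 1*(-65)) + (5 + 1323) = (57 + 65) + 1328 = 122 + 1328 = 1450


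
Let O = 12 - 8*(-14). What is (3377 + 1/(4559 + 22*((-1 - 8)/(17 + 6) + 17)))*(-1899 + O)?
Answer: -678906295500/113261 ≈ -5.9942e+6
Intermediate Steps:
O = 124 (O = 12 + 112 = 124)
(3377 + 1/(4559 + 22*((-1 - 8)/(17 + 6) + 17)))*(-1899 + O) = (3377 + 1/(4559 + 22*((-1 - 8)/(17 + 6) + 17)))*(-1899 + 124) = (3377 + 1/(4559 + 22*(-9/23 + 17)))*(-1775) = (3377 + 1/(4559 + 22*(382/23)))*(-1775) = (3377 + 1/(4559 + 8404/23))*(-1775) = (3377 + 1/(113261/23))*(-1775) = (3377 + 23/113261)*(-1775) = (382482420/113261)*(-1775) = -678906295500/113261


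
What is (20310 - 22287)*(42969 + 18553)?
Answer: -121628994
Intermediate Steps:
(20310 - 22287)*(42969 + 18553) = -1977*61522 = -121628994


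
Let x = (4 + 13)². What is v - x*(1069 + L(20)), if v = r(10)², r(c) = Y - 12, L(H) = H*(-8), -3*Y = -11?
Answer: -2363684/9 ≈ -2.6263e+5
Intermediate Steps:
Y = 11/3 (Y = -⅓*(-11) = 11/3 ≈ 3.6667)
L(H) = -8*H
x = 289 (x = 17² = 289)
r(c) = -25/3 (r(c) = 11/3 - 12 = -25/3)
v = 625/9 (v = (-25/3)² = 625/9 ≈ 69.444)
v - x*(1069 + L(20)) = 625/9 - 289*(1069 - 8*20) = 625/9 - 289*(1069 - 160) = 625/9 - 289*909 = 625/9 - 1*262701 = 625/9 - 262701 = -2363684/9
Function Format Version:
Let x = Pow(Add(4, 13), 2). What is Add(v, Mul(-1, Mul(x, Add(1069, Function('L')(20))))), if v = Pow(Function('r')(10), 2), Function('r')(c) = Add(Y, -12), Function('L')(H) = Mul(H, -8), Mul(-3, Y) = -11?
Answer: Rational(-2363684, 9) ≈ -2.6263e+5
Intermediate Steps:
Y = Rational(11, 3) (Y = Mul(Rational(-1, 3), -11) = Rational(11, 3) ≈ 3.6667)
Function('L')(H) = Mul(-8, H)
x = 289 (x = Pow(17, 2) = 289)
Function('r')(c) = Rational(-25, 3) (Function('r')(c) = Add(Rational(11, 3), -12) = Rational(-25, 3))
v = Rational(625, 9) (v = Pow(Rational(-25, 3), 2) = Rational(625, 9) ≈ 69.444)
Add(v, Mul(-1, Mul(x, Add(1069, Function('L')(20))))) = Add(Rational(625, 9), Mul(-1, Mul(289, Add(1069, Mul(-8, 20))))) = Add(Rational(625, 9), Mul(-1, Mul(289, Add(1069, -160)))) = Add(Rational(625, 9), Mul(-1, Mul(289, 909))) = Add(Rational(625, 9), Mul(-1, 262701)) = Add(Rational(625, 9), -262701) = Rational(-2363684, 9)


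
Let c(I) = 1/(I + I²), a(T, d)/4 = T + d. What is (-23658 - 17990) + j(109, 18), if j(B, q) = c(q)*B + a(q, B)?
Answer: -14069771/342 ≈ -41140.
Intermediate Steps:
a(T, d) = 4*T + 4*d (a(T, d) = 4*(T + d) = 4*T + 4*d)
j(B, q) = 4*B + 4*q + B/(q*(1 + q)) (j(B, q) = (1/(q*(1 + q)))*B + (4*q + 4*B) = B/(q*(1 + q)) + (4*B + 4*q) = 4*B + 4*q + B/(q*(1 + q)))
(-23658 - 17990) + j(109, 18) = (-23658 - 17990) + (109 + 4*18*(1 + 18)*(109 + 18))/(18*(1 + 18)) = -41648 + (1/18)*(109 + 4*18*19*127)/19 = -41648 + (1/18)*(1/19)*(109 + 173736) = -41648 + (1/18)*(1/19)*173845 = -41648 + 173845/342 = -14069771/342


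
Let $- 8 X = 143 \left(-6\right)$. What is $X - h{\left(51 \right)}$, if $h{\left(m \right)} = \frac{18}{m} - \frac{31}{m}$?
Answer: $\frac{21931}{204} \approx 107.5$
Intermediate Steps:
$X = \frac{429}{4}$ ($X = - \frac{143 \left(-6\right)}{8} = \left(- \frac{1}{8}\right) \left(-858\right) = \frac{429}{4} \approx 107.25$)
$h{\left(m \right)} = - \frac{13}{m}$
$X - h{\left(51 \right)} = \frac{429}{4} - - \frac{13}{51} = \frac{429}{4} + \frac{13}{51} = \frac{21931}{204}$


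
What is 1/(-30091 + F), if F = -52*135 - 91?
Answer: -1/37202 ≈ -2.6880e-5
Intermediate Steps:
F = -7111 (F = -7020 - 91 = -7111)
1/(-30091 + F) = 1/(-30091 - 7111) = 1/(-37202) = -1/37202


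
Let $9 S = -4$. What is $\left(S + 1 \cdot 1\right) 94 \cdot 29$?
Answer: $\frac{13630}{9} \approx 1514.4$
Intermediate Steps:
$S = - \frac{4}{9}$ ($S = \frac{1}{9} \left(-4\right) = - \frac{4}{9} \approx -0.44444$)
$\left(S + 1 \cdot 1\right) 94 \cdot 29 = \left(- \frac{4}{9} + 1 \cdot 1\right) 94 \cdot 29 = \left(- \frac{4}{9} + 1\right) 94 \cdot 29 = \frac{5}{9} \cdot 94 \cdot 29 = \frac{470}{9} \cdot 29 = \frac{13630}{9}$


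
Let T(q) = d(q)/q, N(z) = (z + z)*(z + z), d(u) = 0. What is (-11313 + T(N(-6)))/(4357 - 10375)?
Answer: 3771/2006 ≈ 1.8799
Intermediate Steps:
N(z) = 4*z² (N(z) = (2*z)*(2*z) = 4*z²)
T(q) = 0 (T(q) = 0/q = 0)
(-11313 + T(N(-6)))/(4357 - 10375) = (-11313 + 0)/(4357 - 10375) = -11313/(-6018) = -11313*(-1/6018) = 3771/2006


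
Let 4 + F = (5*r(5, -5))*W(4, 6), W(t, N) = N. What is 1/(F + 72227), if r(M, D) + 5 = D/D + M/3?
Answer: 1/72153 ≈ 1.3859e-5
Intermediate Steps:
r(M, D) = -4 + M/3 (r(M, D) = -5 + (D/D + M/3) = -5 + (1 + M*(1/3)) = -5 + (1 + M/3) = -4 + M/3)
F = -74 (F = -4 + (5*(-4 + (1/3)*5))*6 = -4 + (5*(-4 + 5/3))*6 = -4 + (5*(-7/3))*6 = -4 - 35/3*6 = -4 - 70 = -74)
1/(F + 72227) = 1/(-74 + 72227) = 1/72153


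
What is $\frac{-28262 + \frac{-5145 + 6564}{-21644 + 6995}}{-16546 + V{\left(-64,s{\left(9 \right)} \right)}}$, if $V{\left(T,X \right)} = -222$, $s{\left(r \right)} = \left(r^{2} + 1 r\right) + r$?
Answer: $\frac{138003819}{81878144} \approx 1.6855$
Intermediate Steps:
$s{\left(r \right)} = r^{2} + 2 r$ ($s{\left(r \right)} = \left(r^{2} + r\right) + r = \left(r + r^{2}\right) + r = r^{2} + 2 r$)
$\frac{-28262 + \frac{-5145 + 6564}{-21644 + 6995}}{-16546 + V{\left(-64,s{\left(9 \right)} \right)}} = \frac{-28262 + \frac{-5145 + 6564}{-21644 + 6995}}{-16546 - 222} = \frac{-28262 + \frac{1419}{-14649}}{-16768} = \left(-28262 + 1419 \left(- \frac{1}{14649}\right)\right) \left(- \frac{1}{16768}\right) = \left(-28262 - \frac{473}{4883}\right) \left(- \frac{1}{16768}\right) = \left(- \frac{138003819}{4883}\right) \left(- \frac{1}{16768}\right) = \frac{138003819}{81878144}$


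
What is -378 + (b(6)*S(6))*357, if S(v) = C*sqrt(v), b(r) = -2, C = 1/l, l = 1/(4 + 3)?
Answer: -378 - 4998*sqrt(6) ≈ -12621.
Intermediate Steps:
l = 1/7 ≈ 0.14286
C = 7 (C = 1/(1/7) = 7)
S(v) = 7*sqrt(v)
-378 + (b(6)*S(6))*357 = -378 - 14*sqrt(6)*357 = -378 - 4998*sqrt(6)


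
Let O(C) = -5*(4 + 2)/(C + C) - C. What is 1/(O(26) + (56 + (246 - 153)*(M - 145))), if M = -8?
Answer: -26/369189 ≈ -7.0425e-5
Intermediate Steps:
O(C) = -C - 15/C (O(C) = -30/(2*C) - C = -30*1/(2*C) - C = -15/C - C = -C - 15/C)
1/(O(26) + (56 + (246 - 153)*(M - 145))) = 1/((-1*26 - 15/26) + (56 + (246 - 153)*(-8 - 145))) = 1/((-26 - 15*1/26) + (56 + 93*(-153))) = 1/((-26 - 15/26) + (56 - 14229)) = 1/(-691/26 - 14173) = 1/(-369189/26) = -26/369189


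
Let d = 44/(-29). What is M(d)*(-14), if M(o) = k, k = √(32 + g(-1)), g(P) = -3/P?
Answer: -14*√35 ≈ -82.825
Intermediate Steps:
d = -44/29 (d = 44*(-1/29) = -44/29 ≈ -1.5172)
k = √35 (k = √(32 - 3/(-1)) = √(32 - 3*(-1)) = √(32 + 3) = √35 ≈ 5.9161)
M(o) = √35
M(d)*(-14) = √35*(-14) = -14*√35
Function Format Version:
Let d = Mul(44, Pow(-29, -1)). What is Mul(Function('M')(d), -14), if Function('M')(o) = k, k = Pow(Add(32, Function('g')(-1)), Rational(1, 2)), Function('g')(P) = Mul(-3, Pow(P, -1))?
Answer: Mul(-14, Pow(35, Rational(1, 2))) ≈ -82.825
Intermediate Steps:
d = Rational(-44, 29) (d = Mul(44, Rational(-1, 29)) = Rational(-44, 29) ≈ -1.5172)
k = Pow(35, Rational(1, 2)) (k = Pow(Add(32, Mul(-3, Pow(-1, -1))), Rational(1, 2)) = Pow(Add(32, Mul(-3, -1)), Rational(1, 2)) = Pow(Add(32, 3), Rational(1, 2)) = Pow(35, Rational(1, 2)) ≈ 5.9161)
Function('M')(o) = Pow(35, Rational(1, 2))
Mul(Function('M')(d), -14) = Mul(Pow(35, Rational(1, 2)), -14) = Mul(-14, Pow(35, Rational(1, 2)))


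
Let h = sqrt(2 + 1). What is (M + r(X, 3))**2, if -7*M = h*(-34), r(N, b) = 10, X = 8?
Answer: 8368/49 + 680*sqrt(3)/7 ≈ 339.03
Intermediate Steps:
h = sqrt(3) ≈ 1.7320
M = 34*sqrt(3)/7 (M = -sqrt(3)*(-34)/7 = -(-34)*sqrt(3)/7 = 34*sqrt(3)/7 ≈ 8.4128)
(M + r(X, 3))**2 = (34*sqrt(3)/7 + 10)**2 = (10 + 34*sqrt(3)/7)**2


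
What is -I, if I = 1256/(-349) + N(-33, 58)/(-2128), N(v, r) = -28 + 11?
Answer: 2666835/742672 ≈ 3.5909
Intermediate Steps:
N(v, r) = -17
I = -2666835/742672 (I = 1256/(-349) - 17/(-2128) = 1256*(-1/349) - 17*(-1/2128) = -1256/349 + 17/2128 = -2666835/742672 ≈ -3.5909)
-I = -1*(-2666835/742672) = 2666835/742672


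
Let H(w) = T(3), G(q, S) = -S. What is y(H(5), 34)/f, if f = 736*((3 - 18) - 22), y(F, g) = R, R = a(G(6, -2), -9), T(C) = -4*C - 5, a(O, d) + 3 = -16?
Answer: 19/27232 ≈ 0.00069771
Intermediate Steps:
a(O, d) = -19 (a(O, d) = -3 - 16 = -19)
T(C) = -5 - 4*C
R = -19
H(w) = -17 (H(w) = -5 - 4*3 = -5 - 12 = -17)
y(F, g) = -19
f = -27232 (f = 736*(-15 - 22) = 736*(-37) = -27232)
y(H(5), 34)/f = -19/(-27232) = -19*(-1/27232) = 19/27232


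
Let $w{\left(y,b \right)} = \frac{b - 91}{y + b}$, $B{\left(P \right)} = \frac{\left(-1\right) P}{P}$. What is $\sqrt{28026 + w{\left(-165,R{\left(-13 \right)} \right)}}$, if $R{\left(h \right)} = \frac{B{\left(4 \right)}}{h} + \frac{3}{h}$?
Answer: $\frac{\sqrt{129191446029}}{2147} \approx 167.41$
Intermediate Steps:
$B{\left(P \right)} = -1$
$R{\left(h \right)} = \frac{2}{h}$ ($R{\left(h \right)} = - \frac{1}{h} + \frac{3}{h} = \frac{2}{h}$)
$w{\left(y,b \right)} = \frac{-91 + b}{b + y}$
$\sqrt{28026 + w{\left(-165,R{\left(-13 \right)} \right)}} = \sqrt{28026 + \frac{-91 + \frac{2}{-13}}{\frac{2}{-13} - 165}} = \sqrt{28026 + \frac{-91 + 2 \left(- \frac{1}{13}\right)}{2 \left(- \frac{1}{13}\right) - 165}} = \sqrt{28026 + \frac{-91 - \frac{2}{13}}{- \frac{2}{13} - 165}} = \sqrt{28026 + \frac{1}{- \frac{2147}{13}} \left(- \frac{1185}{13}\right)} = \sqrt{28026 - - \frac{1185}{2147}} = \sqrt{28026 + \frac{1185}{2147}} = \sqrt{\frac{60173007}{2147}} = \frac{\sqrt{129191446029}}{2147}$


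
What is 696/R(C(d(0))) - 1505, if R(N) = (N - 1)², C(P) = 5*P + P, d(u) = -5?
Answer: -1445609/961 ≈ -1504.3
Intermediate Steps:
C(P) = 6*P
R(N) = (-1 + N)²
696/R(C(d(0))) - 1505 = 696/((-1 + 6*(-5))²) - 1505 = 696/((-1 - 30)²) - 1505 = 696/((-31)²) - 1505 = 696/961 - 1505 = -1445609/961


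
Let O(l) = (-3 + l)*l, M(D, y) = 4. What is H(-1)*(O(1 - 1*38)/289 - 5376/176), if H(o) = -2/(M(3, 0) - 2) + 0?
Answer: 80824/3179 ≈ 25.424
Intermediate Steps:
O(l) = l*(-3 + l)
H(o) = -1 (H(o) = -2/(4 - 2) + 0 = -2/2 + 0 = -2*½ + 0 = -1 + 0 = -1)
H(-1)*(O(1 - 1*38)/289 - 5376/176) = -(((1 - 1*38)*(-3 + (1 - 1*38)))/289 - 5376/176) = -(((1 - 38)*(-3 + (1 - 38)))*(1/289) - 5376*1/176) = -(-37*(-3 - 37)*(1/289) - 336/11) = -(-37*(-40)*(1/289) - 336/11) = -(1480*(1/289) - 336/11) = -(1480/289 - 336/11) = -1*(-80824/3179) = 80824/3179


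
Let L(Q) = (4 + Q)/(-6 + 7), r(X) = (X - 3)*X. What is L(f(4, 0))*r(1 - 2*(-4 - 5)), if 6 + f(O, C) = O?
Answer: 608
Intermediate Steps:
f(O, C) = -6 + O
r(X) = X*(-3 + X) (r(X) = (-3 + X)*X = X*(-3 + X))
L(Q) = 4 + Q (L(Q) = (4 + Q)/1 = (4 + Q)*1 = 4 + Q)
L(f(4, 0))*r(1 - 2*(-4 - 5)) = (4 + (-6 + 4))*((1 - 2*(-4 - 5))*(-3 + (1 - 2*(-4 - 5)))) = (4 - 2)*((1 - 2*(-9))*(-3 + (1 - 2*(-9)))) = 2*((1 + 18)*(-3 + (1 + 18))) = 2*(19*(-3 + 19)) = 2*(19*16) = 2*304 = 608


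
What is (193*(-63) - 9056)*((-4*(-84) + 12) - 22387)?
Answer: 467557385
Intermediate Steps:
(193*(-63) - 9056)*((-4*(-84) + 12) - 22387) = (-12159 - 9056)*((336 + 12) - 22387) = -21215*(348 - 22387) = -21215*(-22039) = 467557385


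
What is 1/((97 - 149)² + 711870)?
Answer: 1/714574 ≈ 1.3994e-6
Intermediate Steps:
1/((97 - 149)² + 711870) = 1/((-52)² + 711870) = 1/(2704 + 711870) = 1/714574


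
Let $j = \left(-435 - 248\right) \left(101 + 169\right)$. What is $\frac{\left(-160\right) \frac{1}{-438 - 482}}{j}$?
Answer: $- \frac{2}{2120715} \approx -9.4308 \cdot 10^{-7}$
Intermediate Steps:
$j = -184410$ ($j = \left(-683\right) 270 = -184410$)
$\frac{\left(-160\right) \frac{1}{-438 - 482}}{j} = \frac{\left(-160\right) \frac{1}{-438 - 482}}{-184410} = - \frac{160}{-438 - 482} \left(- \frac{1}{184410}\right) = - \frac{160}{-920} \left(- \frac{1}{184410}\right) = \left(-160\right) \left(- \frac{1}{920}\right) \left(- \frac{1}{184410}\right) = \frac{4}{23} \left(- \frac{1}{184410}\right) = - \frac{2}{2120715}$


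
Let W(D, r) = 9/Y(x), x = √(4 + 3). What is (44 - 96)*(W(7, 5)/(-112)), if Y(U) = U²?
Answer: 117/196 ≈ 0.59694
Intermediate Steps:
x = √7 ≈ 2.6458
W(D, r) = 9/7 (W(D, r) = 9/((√7)²) = 9/7)
(44 - 96)*(W(7, 5)/(-112)) = (44 - 96)*((9/7)/(-112)) = -468*(-1)/(7*112) = -52*(-9/784) = 117/196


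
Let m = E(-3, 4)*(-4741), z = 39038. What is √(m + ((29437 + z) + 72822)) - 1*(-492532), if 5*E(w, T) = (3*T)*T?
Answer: 492532 + 3*√266065/5 ≈ 4.9284e+5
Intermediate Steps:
E(w, T) = 3*T²/5 (E(w, T) = ((3*T)*T)/5 = (3*T²)/5 = 3*T²/5)
m = -227568/5 (m = ((⅗)*4²)*(-4741) = ((⅗)*16)*(-4741) = (48/5)*(-4741) = -227568/5 ≈ -45514.)
√(m + ((29437 + z) + 72822)) - 1*(-492532) = √(-227568/5 + ((29437 + 39038) + 72822)) - 1*(-492532) = √(-227568/5 + (68475 + 72822)) + 492532 = √(-227568/5 + 141297) + 492532 = √(478917/5) + 492532 = 3*√266065/5 + 492532 = 492532 + 3*√266065/5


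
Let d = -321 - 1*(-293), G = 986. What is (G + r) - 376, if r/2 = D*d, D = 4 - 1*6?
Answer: 722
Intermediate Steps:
D = -2 (D = 4 - 6 = -2)
d = -28 (d = -321 + 293 = -28)
r = 112 (r = 2*(-2*(-28)) = 2*56 = 112)
(G + r) - 376 = (986 + 112) - 376 = 1098 - 376 = 722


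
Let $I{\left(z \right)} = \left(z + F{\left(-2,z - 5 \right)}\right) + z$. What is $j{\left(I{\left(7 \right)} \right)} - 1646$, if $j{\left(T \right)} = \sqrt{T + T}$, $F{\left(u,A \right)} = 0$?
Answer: $-1646 + 2 \sqrt{7} \approx -1640.7$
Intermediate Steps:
$I{\left(z \right)} = 2 z$ ($I{\left(z \right)} = \left(z + 0\right) + z = z + z = 2 z$)
$j{\left(T \right)} = \sqrt{2} \sqrt{T}$ ($j{\left(T \right)} = \sqrt{2 T} = \sqrt{2} \sqrt{T}$)
$j{\left(I{\left(7 \right)} \right)} - 1646 = \sqrt{2} \sqrt{2 \cdot 7} - 1646 = \sqrt{2} \sqrt{14} - 1646 = 2 \sqrt{7} - 1646 = -1646 + 2 \sqrt{7}$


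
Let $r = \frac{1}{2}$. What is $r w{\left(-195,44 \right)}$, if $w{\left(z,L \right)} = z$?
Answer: $- \frac{195}{2} \approx -97.5$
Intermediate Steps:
$r = \frac{1}{2} \approx 0.5$
$r w{\left(-195,44 \right)} = \frac{1}{2} \left(-195\right) = - \frac{195}{2}$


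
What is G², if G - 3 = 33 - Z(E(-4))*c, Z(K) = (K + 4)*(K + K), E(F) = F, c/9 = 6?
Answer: 1296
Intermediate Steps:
c = 54 (c = 9*6 = 54)
Z(K) = 2*K*(4 + K) (Z(K) = (4 + K)*(2*K) = 2*K*(4 + K))
G = 36 (G = 3 + (33 - 2*(-4)*(4 - 4)*54) = 3 + (33 - 2*(-4)*0*54) = 3 + (33 - 0*54) = 3 + (33 - 1*0) = 3 + (33 + 0) = 3 + 33 = 36)
G² = 36² = 1296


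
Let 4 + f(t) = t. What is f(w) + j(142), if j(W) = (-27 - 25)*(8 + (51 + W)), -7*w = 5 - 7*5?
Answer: -73162/7 ≈ -10452.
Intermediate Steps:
w = 30/7 (w = -(5 - 7*5)/7 = -(5 - 35)/7 = -1/7*(-30) = 30/7 ≈ 4.2857)
f(t) = -4 + t
j(W) = -3068 - 52*W (j(W) = -52*(59 + W) = -3068 - 52*W)
f(w) + j(142) = (-4 + 30/7) + (-3068 - 52*142) = 2/7 + (-3068 - 7384) = 2/7 - 10452 = -73162/7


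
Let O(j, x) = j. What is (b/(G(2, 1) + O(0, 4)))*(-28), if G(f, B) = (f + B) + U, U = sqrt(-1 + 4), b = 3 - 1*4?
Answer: 14 - 14*sqrt(3)/3 ≈ 5.9171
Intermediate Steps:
b = -1 (b = 3 - 4 = -1)
U = sqrt(3) ≈ 1.7320
G(f, B) = B + f + sqrt(3) (G(f, B) = (f + B) + sqrt(3) = (B + f) + sqrt(3) = B + f + sqrt(3))
(b/(G(2, 1) + O(0, 4)))*(-28) = (-1/((1 + 2 + sqrt(3)) + 0))*(-28) = (-1/((3 + sqrt(3)) + 0))*(-28) = (-1/(3 + sqrt(3)))*(-28) = -1/(3 + sqrt(3))*(-28) = 28/(3 + sqrt(3))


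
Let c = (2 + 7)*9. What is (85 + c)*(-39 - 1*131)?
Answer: -28220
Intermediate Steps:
c = 81 (c = 9*9 = 81)
(85 + c)*(-39 - 1*131) = (85 + 81)*(-39 - 1*131) = 166*(-39 - 131) = 166*(-170) = -28220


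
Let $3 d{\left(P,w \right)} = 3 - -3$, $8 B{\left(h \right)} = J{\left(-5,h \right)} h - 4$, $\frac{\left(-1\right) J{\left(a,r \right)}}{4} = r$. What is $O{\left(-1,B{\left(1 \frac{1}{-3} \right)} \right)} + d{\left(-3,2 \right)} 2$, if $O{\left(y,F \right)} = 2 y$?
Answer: $2$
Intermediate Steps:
$J{\left(a,r \right)} = - 4 r$
$B{\left(h \right)} = - \frac{1}{2} - \frac{h^{2}}{2}$ ($B{\left(h \right)} = \frac{- 4 h h - 4}{8} = \frac{- 4 h^{2} - 4}{8} = \frac{-4 - 4 h^{2}}{8} = - \frac{1}{2} - \frac{h^{2}}{2}$)
$d{\left(P,w \right)} = 2$ ($d{\left(P,w \right)} = \frac{3 - -3}{3} = \frac{3 + 3}{3} = \frac{1}{3} \cdot 6 = 2$)
$O{\left(-1,B{\left(1 \frac{1}{-3} \right)} \right)} + d{\left(-3,2 \right)} 2 = 2 \left(-1\right) + 2 \cdot 2 = -2 + 4 = 2$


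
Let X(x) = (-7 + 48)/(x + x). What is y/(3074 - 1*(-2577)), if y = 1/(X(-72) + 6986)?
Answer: 144/5684583893 ≈ 2.5332e-8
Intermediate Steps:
X(x) = 41/(2*x) (X(x) = 41/((2*x)) = 41*(1/(2*x)) = 41/(2*x))
y = 144/1005943 (y = 1/((41/2)/(-72) + 6986) = 1/((41/2)*(-1/72) + 6986) = 1/(-41/144 + 6986) = 1/(1005943/144) = 144/1005943 ≈ 0.00014315)
y/(3074 - 1*(-2577)) = 144/(1005943*(3074 - 1*(-2577))) = 144/(1005943*(3074 + 2577)) = (144/1005943)/5651 = (144/1005943)*(1/5651) = 144/5684583893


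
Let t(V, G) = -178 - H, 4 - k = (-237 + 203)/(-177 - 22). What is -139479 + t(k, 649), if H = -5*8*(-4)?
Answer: -139817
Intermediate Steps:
k = 762/199 (k = 4 - (-237 + 203)/(-177 - 22) = 4 - (-34)/(-199) = 4 - (-34)*(-1)/199 = 4 - 1*34/199 = 4 - 34/199 = 762/199 ≈ 3.8291)
H = 160 (H = -40*(-4) = 160)
t(V, G) = -338 (t(V, G) = -178 - 1*160 = -178 - 160 = -338)
-139479 + t(k, 649) = -139479 - 338 = -139817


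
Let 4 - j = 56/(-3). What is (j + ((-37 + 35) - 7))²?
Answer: 1681/9 ≈ 186.78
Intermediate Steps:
j = 68/3 (j = 4 - 56/(-3) = 4 - 56*(-1)/3 = 4 - 1*(-56/3) = 4 + 56/3 = 68/3 ≈ 22.667)
(j + ((-37 + 35) - 7))² = (68/3 + ((-37 + 35) - 7))² = (68/3 + (-2 - 7))² = (68/3 - 9)² = (41/3)² = 1681/9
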